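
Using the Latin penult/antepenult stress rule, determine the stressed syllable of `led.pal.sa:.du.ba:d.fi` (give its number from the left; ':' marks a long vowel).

5

Classical Latin: stress the penult if heavy (long vowel or closed), else the antepenult.
Weights: 4 du L, 5 ba:d H, 6 fi L.
The penult (syllable 5, ba:d) is heavy, so it takes stress.
Stress on syllable 5: led.pal.sa:.du.ˈba:d.fi.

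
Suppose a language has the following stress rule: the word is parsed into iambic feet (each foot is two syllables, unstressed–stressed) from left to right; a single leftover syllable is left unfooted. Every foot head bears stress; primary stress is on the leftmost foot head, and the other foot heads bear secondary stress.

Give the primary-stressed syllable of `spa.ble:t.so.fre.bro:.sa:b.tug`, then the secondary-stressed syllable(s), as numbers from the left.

primary 2, secondary 4, 6

Parse left to right into iambic (σˈσ) feet: (spa.ˈble:t) (so.ˈfre) (bro:.ˈsa:b) tug. Syllable 7 is left unfooted.
Foot heads (stressed positions): 2, 4, 6.
End Rule Leftmost: primary stress on the leftmost head = syllable 2.
Secondary stress on 4, 6: spa.ˈble:t.so.ˌfre.bro:.ˌsa:b.tug.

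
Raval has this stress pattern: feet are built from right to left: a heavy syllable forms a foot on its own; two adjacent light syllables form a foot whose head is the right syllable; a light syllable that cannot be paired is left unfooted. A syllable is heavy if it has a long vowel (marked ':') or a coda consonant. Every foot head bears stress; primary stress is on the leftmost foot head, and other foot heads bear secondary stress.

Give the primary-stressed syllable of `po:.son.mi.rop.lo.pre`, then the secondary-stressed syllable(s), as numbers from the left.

Weights: 1 po: H, 2 son H, 3 mi L, 4 rop H, 5 lo L, 6 pre L.
Parse right to left (heavy = foot alone; LL = one foot; stranded L unfooted): (ˈpo:) (ˈson) mi (ˈrop) (lo.ˈpre).
Foot heads: 1, 2, 4, 6.
Primary stress on the leftmost head = syllable 1.
Secondary stress on 2, 4, 6: ˈpo:.ˌson.mi.ˌrop.lo.ˌpre.

primary 1, secondary 2, 4, 6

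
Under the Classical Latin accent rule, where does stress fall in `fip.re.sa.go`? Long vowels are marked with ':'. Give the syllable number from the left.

Classical Latin: stress the penult if heavy (long vowel or closed), else the antepenult.
Weights: 2 re L, 3 sa L, 4 go L.
The penult (syllable 3, sa) is light, so stress falls on the antepenult (syllable 2, re).
Stress on syllable 2: fip.ˈre.sa.go.

2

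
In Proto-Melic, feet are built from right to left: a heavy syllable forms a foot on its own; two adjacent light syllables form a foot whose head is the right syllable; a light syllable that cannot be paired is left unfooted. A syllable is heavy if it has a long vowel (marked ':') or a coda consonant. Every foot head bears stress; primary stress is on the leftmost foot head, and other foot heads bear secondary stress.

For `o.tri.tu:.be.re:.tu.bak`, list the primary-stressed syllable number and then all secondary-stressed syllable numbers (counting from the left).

Weights: 1 o L, 2 tri L, 3 tu: H, 4 be L, 5 re: H, 6 tu L, 7 bak H.
Parse right to left (heavy = foot alone; LL = one foot; stranded L unfooted): (o.ˈtri) (ˈtu:) be (ˈre:) tu (ˈbak).
Foot heads: 2, 3, 5, 7.
Primary stress on the leftmost head = syllable 2.
Secondary stress on 3, 5, 7: o.ˈtri.ˌtu:.be.ˌre:.tu.ˌbak.

primary 2, secondary 3, 5, 7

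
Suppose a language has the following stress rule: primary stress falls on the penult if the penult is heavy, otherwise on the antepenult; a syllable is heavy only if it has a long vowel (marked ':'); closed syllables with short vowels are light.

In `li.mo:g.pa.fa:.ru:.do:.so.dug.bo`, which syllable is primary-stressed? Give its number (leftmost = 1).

Weights: 7 so L, 8 dug L, 9 bo L.
The penult (syllable 8, dug) is light, so stress falls on the antepenult (syllable 7, so).
Primary stress: syllable 7 → li.mo:g.pa.fa:.ru:.do:.ˈso.dug.bo.

7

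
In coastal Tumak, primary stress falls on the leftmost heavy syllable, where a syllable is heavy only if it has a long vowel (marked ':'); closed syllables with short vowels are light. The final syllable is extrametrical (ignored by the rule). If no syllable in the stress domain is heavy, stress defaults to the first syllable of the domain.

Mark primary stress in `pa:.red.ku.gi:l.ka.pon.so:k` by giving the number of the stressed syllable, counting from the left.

The final syllable (7, so:k) is extrametrical; the stress domain is syllables 1–6.
Weights: 1 pa: H, 2 red L, 3 ku L, 4 gi:l H, 5 ka L, 6 pon L.
Heavy syllables in the domain: 1, 4. The leftmost is syllable 1 (pa:).
Primary stress: syllable 1 → ˈpa:.red.ku.gi:l.ka.pon.so:k.

1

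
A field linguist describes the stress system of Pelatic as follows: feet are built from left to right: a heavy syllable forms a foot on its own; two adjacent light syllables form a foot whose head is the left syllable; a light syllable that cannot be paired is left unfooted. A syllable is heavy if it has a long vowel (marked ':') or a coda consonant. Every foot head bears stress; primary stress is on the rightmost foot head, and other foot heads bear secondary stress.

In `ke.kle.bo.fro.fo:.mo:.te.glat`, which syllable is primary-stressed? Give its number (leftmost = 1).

Weights: 1 ke L, 2 kle L, 3 bo L, 4 fro L, 5 fo: H, 6 mo: H, 7 te L, 8 glat H.
Parse left to right (heavy = foot alone; LL = one foot; stranded L unfooted): (ˈke.kle) (ˈbo.fro) (ˈfo:) (ˈmo:) te (ˈglat).
Foot heads: 1, 3, 5, 6, 8.
Primary stress on the rightmost head = syllable 8.
Primary stress: syllable 8 → ke.kle.bo.fro.fo:.mo:.te.ˈglat.

8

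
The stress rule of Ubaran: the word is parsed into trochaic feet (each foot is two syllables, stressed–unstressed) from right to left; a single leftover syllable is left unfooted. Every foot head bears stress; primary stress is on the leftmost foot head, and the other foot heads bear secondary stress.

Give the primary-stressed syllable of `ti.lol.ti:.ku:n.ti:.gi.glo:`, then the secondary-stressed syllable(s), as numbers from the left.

primary 2, secondary 4, 6

Parse right to left into trochaic (ˈσσ) feet: ti (ˈlol.ti:) (ˈku:n.ti:) (ˈgi.glo:). Syllable 1 is left unfooted.
Foot heads (stressed positions): 2, 4, 6.
End Rule Leftmost: primary stress on the leftmost head = syllable 2.
Secondary stress on 4, 6: ti.ˈlol.ti:.ˌku:n.ti:.ˌgi.glo:.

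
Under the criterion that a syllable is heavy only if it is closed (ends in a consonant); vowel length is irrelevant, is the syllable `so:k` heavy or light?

`so:k`: long vowel, closed (coda /k/). Closed (coda /k/) → heavy.

heavy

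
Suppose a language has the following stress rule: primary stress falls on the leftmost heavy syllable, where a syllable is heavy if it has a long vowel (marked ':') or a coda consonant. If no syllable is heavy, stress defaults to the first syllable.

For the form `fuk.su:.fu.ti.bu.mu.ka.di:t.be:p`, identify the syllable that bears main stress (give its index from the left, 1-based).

1

Weights: 1 fuk H, 2 su: H, 3 fu L, 4 ti L, 5 bu L, 6 mu L, 7 ka L, 8 di:t H, 9 be:p H.
Heavy syllables in the domain: 1, 2, 8, 9. The leftmost is syllable 1 (fuk).
Primary stress: syllable 1 → ˈfuk.su:.fu.ti.bu.mu.ka.di:t.be:p.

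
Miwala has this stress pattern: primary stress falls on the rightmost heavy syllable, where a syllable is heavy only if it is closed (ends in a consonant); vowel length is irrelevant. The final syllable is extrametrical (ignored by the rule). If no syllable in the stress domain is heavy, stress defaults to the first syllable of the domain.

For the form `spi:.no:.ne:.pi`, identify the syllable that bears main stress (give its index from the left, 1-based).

The final syllable (4, pi) is extrametrical; the stress domain is syllables 1–3.
Weights: 1 spi: L, 2 no: L, 3 ne: L.
No heavy syllable in the domain; default to the first syllable of the domain = syllable 1.
Primary stress: syllable 1 → ˈspi:.no:.ne:.pi.

1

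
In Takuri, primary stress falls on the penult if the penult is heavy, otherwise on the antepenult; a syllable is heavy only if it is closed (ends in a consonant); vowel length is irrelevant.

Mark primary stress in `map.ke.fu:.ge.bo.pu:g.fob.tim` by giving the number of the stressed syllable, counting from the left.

7

Weights: 6 pu:g H, 7 fob H, 8 tim H.
The penult (syllable 7, fob) is heavy, so it takes stress.
Primary stress: syllable 7 → map.ke.fu:.ge.bo.pu:g.ˈfob.tim.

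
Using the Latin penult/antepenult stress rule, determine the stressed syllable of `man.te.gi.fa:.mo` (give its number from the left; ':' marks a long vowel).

4

Classical Latin: stress the penult if heavy (long vowel or closed), else the antepenult.
Weights: 3 gi L, 4 fa: H, 5 mo L.
The penult (syllable 4, fa:) is heavy, so it takes stress.
Stress on syllable 4: man.te.gi.ˈfa:.mo.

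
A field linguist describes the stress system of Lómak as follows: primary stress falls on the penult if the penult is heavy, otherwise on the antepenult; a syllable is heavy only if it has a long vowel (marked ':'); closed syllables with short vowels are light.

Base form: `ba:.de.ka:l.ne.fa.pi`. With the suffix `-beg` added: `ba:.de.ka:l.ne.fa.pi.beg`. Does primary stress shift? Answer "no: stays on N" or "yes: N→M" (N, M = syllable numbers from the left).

yes: 4→5

Base `ba:.de.ka:l.ne.fa.pi` (6 syllables):
  Weights: 4 ne L, 5 fa L, 6 pi L.
  The penult (syllable 5, fa) is light, so stress falls on the antepenult (syllable 4, ne).
  → primary stress on syllable 4.
Suffixed `ba:.de.ka:l.ne.fa.pi.beg` (7 syllables):
  Weights: 5 fa L, 6 pi L, 7 beg L.
  The penult (syllable 6, pi) is light, so stress falls on the antepenult (syllable 5, fa).
  → primary stress on syllable 5.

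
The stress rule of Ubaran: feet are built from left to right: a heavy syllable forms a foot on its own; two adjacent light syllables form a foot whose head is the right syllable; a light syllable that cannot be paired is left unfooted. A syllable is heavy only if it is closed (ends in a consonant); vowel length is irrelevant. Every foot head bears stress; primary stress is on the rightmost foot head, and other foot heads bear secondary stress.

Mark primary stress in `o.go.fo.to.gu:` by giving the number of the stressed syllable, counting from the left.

Weights: 1 o L, 2 go L, 3 fo L, 4 to L, 5 gu: L.
Parse left to right (heavy = foot alone; LL = one foot; stranded L unfooted): (o.ˈgo) (fo.ˈto) gu:.
Foot heads: 2, 4.
Primary stress on the rightmost head = syllable 4.
Primary stress: syllable 4 → o.go.fo.ˈto.gu:.

4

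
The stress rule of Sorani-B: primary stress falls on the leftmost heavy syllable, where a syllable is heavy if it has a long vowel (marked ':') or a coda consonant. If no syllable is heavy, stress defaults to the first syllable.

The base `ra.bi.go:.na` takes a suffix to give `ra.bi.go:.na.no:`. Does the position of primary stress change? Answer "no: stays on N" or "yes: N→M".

Base `ra.bi.go:.na` (4 syllables):
  Weights: 1 ra L, 2 bi L, 3 go: H, 4 na L.
  Heavy syllables in the domain: 3. The leftmost is syllable 3 (go:).
  → primary stress on syllable 3.
Suffixed `ra.bi.go:.na.no:` (5 syllables):
  Weights: 1 ra L, 2 bi L, 3 go: H, 4 na L, 5 no: H.
  Heavy syllables in the domain: 3, 5. The leftmost is syllable 3 (go:).
  → primary stress on syllable 3.

no: stays on 3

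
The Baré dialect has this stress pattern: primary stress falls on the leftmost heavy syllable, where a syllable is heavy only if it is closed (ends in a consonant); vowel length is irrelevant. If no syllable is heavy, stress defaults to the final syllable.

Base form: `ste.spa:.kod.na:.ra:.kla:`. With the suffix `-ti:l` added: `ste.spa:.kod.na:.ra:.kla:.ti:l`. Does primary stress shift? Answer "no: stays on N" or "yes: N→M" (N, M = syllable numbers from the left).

no: stays on 3

Base `ste.spa:.kod.na:.ra:.kla:` (6 syllables):
  Weights: 1 ste L, 2 spa: L, 3 kod H, 4 na: L, 5 ra: L, 6 kla: L.
  Heavy syllables in the domain: 3. The leftmost is syllable 3 (kod).
  → primary stress on syllable 3.
Suffixed `ste.spa:.kod.na:.ra:.kla:.ti:l` (7 syllables):
  Weights: 1 ste L, 2 spa: L, 3 kod H, 4 na: L, 5 ra: L, 6 kla: L, 7 ti:l H.
  Heavy syllables in the domain: 3, 7. The leftmost is syllable 3 (kod).
  → primary stress on syllable 3.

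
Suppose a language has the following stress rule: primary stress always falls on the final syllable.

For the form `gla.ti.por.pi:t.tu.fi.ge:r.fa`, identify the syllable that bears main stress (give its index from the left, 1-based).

The word has 8 syllables; the final syllable is syllable 8 (fa).
Primary stress: syllable 8 → gla.ti.por.pi:t.tu.fi.ge:r.ˈfa.

8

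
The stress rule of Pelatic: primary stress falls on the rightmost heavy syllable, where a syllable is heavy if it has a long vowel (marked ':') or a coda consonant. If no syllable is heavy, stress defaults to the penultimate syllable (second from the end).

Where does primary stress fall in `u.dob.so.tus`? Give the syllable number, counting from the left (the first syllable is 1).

4

Weights: 1 u L, 2 dob H, 3 so L, 4 tus H.
Heavy syllables in the domain: 2, 4. The rightmost is syllable 4 (tus).
Primary stress: syllable 4 → u.dob.so.ˈtus.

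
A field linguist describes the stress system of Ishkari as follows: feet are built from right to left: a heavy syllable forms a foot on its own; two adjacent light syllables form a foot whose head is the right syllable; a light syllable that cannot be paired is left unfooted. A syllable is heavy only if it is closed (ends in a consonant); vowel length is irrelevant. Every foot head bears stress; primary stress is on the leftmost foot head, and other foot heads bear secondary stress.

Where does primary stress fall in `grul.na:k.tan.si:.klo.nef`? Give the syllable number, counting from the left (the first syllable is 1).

Weights: 1 grul H, 2 na:k H, 3 tan H, 4 si: L, 5 klo L, 6 nef H.
Parse right to left (heavy = foot alone; LL = one foot; stranded L unfooted): (ˈgrul) (ˈna:k) (ˈtan) (si:.ˈklo) (ˈnef).
Foot heads: 1, 2, 3, 5, 6.
Primary stress on the leftmost head = syllable 1.
Primary stress: syllable 1 → ˈgrul.na:k.tan.si:.klo.nef.

1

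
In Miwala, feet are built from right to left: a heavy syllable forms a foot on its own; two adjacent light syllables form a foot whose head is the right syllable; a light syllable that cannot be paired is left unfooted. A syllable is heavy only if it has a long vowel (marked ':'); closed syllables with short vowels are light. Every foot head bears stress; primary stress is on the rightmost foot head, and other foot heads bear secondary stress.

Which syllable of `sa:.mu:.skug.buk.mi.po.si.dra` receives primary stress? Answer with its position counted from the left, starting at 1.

8

Weights: 1 sa: H, 2 mu: H, 3 skug L, 4 buk L, 5 mi L, 6 po L, 7 si L, 8 dra L.
Parse right to left (heavy = foot alone; LL = one foot; stranded L unfooted): (ˈsa:) (ˈmu:) (skug.ˈbuk) (mi.ˈpo) (si.ˈdra).
Foot heads: 1, 2, 4, 6, 8.
Primary stress on the rightmost head = syllable 8.
Primary stress: syllable 8 → sa:.mu:.skug.buk.mi.po.si.ˈdra.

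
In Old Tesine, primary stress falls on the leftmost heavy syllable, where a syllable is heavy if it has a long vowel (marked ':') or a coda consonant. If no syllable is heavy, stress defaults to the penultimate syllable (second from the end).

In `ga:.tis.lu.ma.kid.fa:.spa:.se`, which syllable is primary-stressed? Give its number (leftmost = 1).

1

Weights: 1 ga: H, 2 tis H, 3 lu L, 4 ma L, 5 kid H, 6 fa: H, 7 spa: H, 8 se L.
Heavy syllables in the domain: 1, 2, 5, 6, 7. The leftmost is syllable 1 (ga:).
Primary stress: syllable 1 → ˈga:.tis.lu.ma.kid.fa:.spa:.se.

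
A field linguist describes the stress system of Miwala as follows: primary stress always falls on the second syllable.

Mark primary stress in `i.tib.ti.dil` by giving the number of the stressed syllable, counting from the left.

2

The word has 4 syllables; the second syllable is syllable 2 (tib).
Primary stress: syllable 2 → i.ˈtib.ti.dil.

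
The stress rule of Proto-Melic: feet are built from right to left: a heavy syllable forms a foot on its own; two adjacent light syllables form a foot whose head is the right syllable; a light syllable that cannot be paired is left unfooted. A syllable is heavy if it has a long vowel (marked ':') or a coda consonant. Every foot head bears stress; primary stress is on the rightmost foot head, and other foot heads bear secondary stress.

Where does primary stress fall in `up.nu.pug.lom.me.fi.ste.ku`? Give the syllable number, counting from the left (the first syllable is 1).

8

Weights: 1 up H, 2 nu L, 3 pug H, 4 lom H, 5 me L, 6 fi L, 7 ste L, 8 ku L.
Parse right to left (heavy = foot alone; LL = one foot; stranded L unfooted): (ˈup) nu (ˈpug) (ˈlom) (me.ˈfi) (ste.ˈku).
Foot heads: 1, 3, 4, 6, 8.
Primary stress on the rightmost head = syllable 8.
Primary stress: syllable 8 → up.nu.pug.lom.me.fi.ste.ˈku.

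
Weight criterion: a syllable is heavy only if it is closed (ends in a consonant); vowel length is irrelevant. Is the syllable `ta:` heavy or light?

light

`ta:`: long vowel, open (no coda). Open (no coda) → light.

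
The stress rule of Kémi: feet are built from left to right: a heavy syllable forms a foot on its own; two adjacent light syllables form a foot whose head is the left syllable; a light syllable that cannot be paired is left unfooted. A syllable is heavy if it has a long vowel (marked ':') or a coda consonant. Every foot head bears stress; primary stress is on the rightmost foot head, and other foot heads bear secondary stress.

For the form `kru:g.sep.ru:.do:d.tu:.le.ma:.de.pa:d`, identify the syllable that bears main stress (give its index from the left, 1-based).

9

Weights: 1 kru:g H, 2 sep H, 3 ru: H, 4 do:d H, 5 tu: H, 6 le L, 7 ma: H, 8 de L, 9 pa:d H.
Parse left to right (heavy = foot alone; LL = one foot; stranded L unfooted): (ˈkru:g) (ˈsep) (ˈru:) (ˈdo:d) (ˈtu:) le (ˈma:) de (ˈpa:d).
Foot heads: 1, 2, 3, 4, 5, 7, 9.
Primary stress on the rightmost head = syllable 9.
Primary stress: syllable 9 → kru:g.sep.ru:.do:d.tu:.le.ma:.de.ˈpa:d.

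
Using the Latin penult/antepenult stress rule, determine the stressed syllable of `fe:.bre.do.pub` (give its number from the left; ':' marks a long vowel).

2

Classical Latin: stress the penult if heavy (long vowel or closed), else the antepenult.
Weights: 2 bre L, 3 do L, 4 pub H.
The penult (syllable 3, do) is light, so stress falls on the antepenult (syllable 2, bre).
Stress on syllable 2: fe:.ˈbre.do.pub.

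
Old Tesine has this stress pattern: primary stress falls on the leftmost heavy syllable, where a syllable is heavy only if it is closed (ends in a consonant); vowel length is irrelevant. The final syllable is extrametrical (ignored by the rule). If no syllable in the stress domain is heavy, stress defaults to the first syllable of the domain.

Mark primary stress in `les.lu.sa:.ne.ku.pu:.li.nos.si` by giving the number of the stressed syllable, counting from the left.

The final syllable (9, si) is extrametrical; the stress domain is syllables 1–8.
Weights: 1 les H, 2 lu L, 3 sa: L, 4 ne L, 5 ku L, 6 pu: L, 7 li L, 8 nos H.
Heavy syllables in the domain: 1, 8. The leftmost is syllable 1 (les).
Primary stress: syllable 1 → ˈles.lu.sa:.ne.ku.pu:.li.nos.si.

1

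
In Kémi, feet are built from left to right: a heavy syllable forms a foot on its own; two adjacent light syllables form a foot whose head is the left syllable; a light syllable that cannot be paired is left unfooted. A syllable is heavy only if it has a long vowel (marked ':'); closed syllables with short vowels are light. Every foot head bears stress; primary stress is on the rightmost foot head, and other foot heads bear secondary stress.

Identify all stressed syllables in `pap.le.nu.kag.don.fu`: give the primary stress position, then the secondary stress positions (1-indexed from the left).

Weights: 1 pap L, 2 le L, 3 nu L, 4 kag L, 5 don L, 6 fu L.
Parse left to right (heavy = foot alone; LL = one foot; stranded L unfooted): (ˈpap.le) (ˈnu.kag) (ˈdon.fu).
Foot heads: 1, 3, 5.
Primary stress on the rightmost head = syllable 5.
Secondary stress on 1, 3: ˌpap.le.ˌnu.kag.ˈdon.fu.

primary 5, secondary 1, 3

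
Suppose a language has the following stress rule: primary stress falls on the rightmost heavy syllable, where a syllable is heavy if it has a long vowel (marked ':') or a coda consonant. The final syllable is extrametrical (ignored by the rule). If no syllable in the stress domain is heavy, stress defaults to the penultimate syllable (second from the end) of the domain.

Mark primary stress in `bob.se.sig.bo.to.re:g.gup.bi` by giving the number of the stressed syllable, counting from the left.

7

The final syllable (8, bi) is extrametrical; the stress domain is syllables 1–7.
Weights: 1 bob H, 2 se L, 3 sig H, 4 bo L, 5 to L, 6 re:g H, 7 gup H.
Heavy syllables in the domain: 1, 3, 6, 7. The rightmost is syllable 7 (gup).
Primary stress: syllable 7 → bob.se.sig.bo.to.re:g.ˈgup.bi.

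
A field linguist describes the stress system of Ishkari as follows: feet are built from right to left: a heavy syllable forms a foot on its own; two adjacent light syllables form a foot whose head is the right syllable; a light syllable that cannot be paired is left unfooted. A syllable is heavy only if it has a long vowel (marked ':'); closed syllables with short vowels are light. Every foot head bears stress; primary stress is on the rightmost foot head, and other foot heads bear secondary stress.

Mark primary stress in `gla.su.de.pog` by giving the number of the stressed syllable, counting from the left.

Weights: 1 gla L, 2 su L, 3 de L, 4 pog L.
Parse right to left (heavy = foot alone; LL = one foot; stranded L unfooted): (gla.ˈsu) (de.ˈpog).
Foot heads: 2, 4.
Primary stress on the rightmost head = syllable 4.
Primary stress: syllable 4 → gla.su.de.ˈpog.

4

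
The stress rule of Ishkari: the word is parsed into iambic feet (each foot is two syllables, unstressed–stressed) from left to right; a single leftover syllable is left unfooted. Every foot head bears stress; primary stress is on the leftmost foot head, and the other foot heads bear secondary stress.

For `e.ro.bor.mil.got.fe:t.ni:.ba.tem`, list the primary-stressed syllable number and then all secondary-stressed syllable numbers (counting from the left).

Parse left to right into iambic (σˈσ) feet: (e.ˈro) (bor.ˈmil) (got.ˈfe:t) (ni:.ˈba) tem. Syllable 9 is left unfooted.
Foot heads (stressed positions): 2, 4, 6, 8.
End Rule Leftmost: primary stress on the leftmost head = syllable 2.
Secondary stress on 4, 6, 8: e.ˈro.bor.ˌmil.got.ˌfe:t.ni:.ˌba.tem.

primary 2, secondary 4, 6, 8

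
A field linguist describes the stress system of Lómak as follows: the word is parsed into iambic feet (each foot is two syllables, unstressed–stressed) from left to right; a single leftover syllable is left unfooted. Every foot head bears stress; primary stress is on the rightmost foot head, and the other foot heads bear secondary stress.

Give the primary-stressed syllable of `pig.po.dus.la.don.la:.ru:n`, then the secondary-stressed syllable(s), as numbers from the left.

Parse left to right into iambic (σˈσ) feet: (pig.ˈpo) (dus.ˈla) (don.ˈla:) ru:n. Syllable 7 is left unfooted.
Foot heads (stressed positions): 2, 4, 6.
End Rule Rightmost: primary stress on the rightmost head = syllable 6.
Secondary stress on 2, 4: pig.ˌpo.dus.ˌla.don.ˈla:.ru:n.

primary 6, secondary 2, 4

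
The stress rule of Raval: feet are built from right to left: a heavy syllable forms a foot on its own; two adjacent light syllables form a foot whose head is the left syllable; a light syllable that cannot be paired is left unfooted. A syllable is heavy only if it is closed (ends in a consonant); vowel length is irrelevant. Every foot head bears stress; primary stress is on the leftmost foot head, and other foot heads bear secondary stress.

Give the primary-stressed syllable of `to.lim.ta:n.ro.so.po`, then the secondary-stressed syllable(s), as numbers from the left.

primary 2, secondary 3, 5

Weights: 1 to L, 2 lim H, 3 ta:n H, 4 ro L, 5 so L, 6 po L.
Parse right to left (heavy = foot alone; LL = one foot; stranded L unfooted): to (ˈlim) (ˈta:n) ro (ˈso.po).
Foot heads: 2, 3, 5.
Primary stress on the leftmost head = syllable 2.
Secondary stress on 3, 5: to.ˈlim.ˌta:n.ro.ˌso.po.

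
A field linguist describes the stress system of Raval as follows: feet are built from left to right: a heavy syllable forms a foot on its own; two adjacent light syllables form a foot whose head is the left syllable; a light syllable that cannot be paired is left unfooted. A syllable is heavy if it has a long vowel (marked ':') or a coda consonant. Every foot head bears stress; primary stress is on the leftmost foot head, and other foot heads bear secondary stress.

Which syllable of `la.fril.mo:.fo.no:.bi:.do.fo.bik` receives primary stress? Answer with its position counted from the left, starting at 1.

2

Weights: 1 la L, 2 fril H, 3 mo: H, 4 fo L, 5 no: H, 6 bi: H, 7 do L, 8 fo L, 9 bik H.
Parse left to right (heavy = foot alone; LL = one foot; stranded L unfooted): la (ˈfril) (ˈmo:) fo (ˈno:) (ˈbi:) (ˈdo.fo) (ˈbik).
Foot heads: 2, 3, 5, 6, 7, 9.
Primary stress on the leftmost head = syllable 2.
Primary stress: syllable 2 → la.ˈfril.mo:.fo.no:.bi:.do.fo.bik.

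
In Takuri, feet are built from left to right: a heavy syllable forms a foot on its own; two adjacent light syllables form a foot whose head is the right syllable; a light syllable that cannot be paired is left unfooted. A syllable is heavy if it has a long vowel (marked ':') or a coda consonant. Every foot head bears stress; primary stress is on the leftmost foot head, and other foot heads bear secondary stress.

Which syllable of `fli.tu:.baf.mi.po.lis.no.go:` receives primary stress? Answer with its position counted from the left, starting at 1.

Weights: 1 fli L, 2 tu: H, 3 baf H, 4 mi L, 5 po L, 6 lis H, 7 no L, 8 go: H.
Parse left to right (heavy = foot alone; LL = one foot; stranded L unfooted): fli (ˈtu:) (ˈbaf) (mi.ˈpo) (ˈlis) no (ˈgo:).
Foot heads: 2, 3, 5, 6, 8.
Primary stress on the leftmost head = syllable 2.
Primary stress: syllable 2 → fli.ˈtu:.baf.mi.po.lis.no.go:.

2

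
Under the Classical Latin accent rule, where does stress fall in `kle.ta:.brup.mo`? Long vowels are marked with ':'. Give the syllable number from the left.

Classical Latin: stress the penult if heavy (long vowel or closed), else the antepenult.
Weights: 2 ta: H, 3 brup H, 4 mo L.
The penult (syllable 3, brup) is heavy, so it takes stress.
Stress on syllable 3: kle.ta:.ˈbrup.mo.

3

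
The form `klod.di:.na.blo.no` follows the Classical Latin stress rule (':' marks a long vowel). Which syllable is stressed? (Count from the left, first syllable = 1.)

3

Classical Latin: stress the penult if heavy (long vowel or closed), else the antepenult.
Weights: 3 na L, 4 blo L, 5 no L.
The penult (syllable 4, blo) is light, so stress falls on the antepenult (syllable 3, na).
Stress on syllable 3: klod.di:.ˈna.blo.no.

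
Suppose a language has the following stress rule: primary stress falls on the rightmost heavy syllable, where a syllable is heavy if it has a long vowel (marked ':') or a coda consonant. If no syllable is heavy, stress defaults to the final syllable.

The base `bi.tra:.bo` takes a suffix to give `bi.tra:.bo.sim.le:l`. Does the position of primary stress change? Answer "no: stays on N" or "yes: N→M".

yes: 2→5

Base `bi.tra:.bo` (3 syllables):
  Weights: 1 bi L, 2 tra: H, 3 bo L.
  Heavy syllables in the domain: 2. The rightmost is syllable 2 (tra:).
  → primary stress on syllable 2.
Suffixed `bi.tra:.bo.sim.le:l` (5 syllables):
  Weights: 1 bi L, 2 tra: H, 3 bo L, 4 sim H, 5 le:l H.
  Heavy syllables in the domain: 2, 4, 5. The rightmost is syllable 5 (le:l).
  → primary stress on syllable 5.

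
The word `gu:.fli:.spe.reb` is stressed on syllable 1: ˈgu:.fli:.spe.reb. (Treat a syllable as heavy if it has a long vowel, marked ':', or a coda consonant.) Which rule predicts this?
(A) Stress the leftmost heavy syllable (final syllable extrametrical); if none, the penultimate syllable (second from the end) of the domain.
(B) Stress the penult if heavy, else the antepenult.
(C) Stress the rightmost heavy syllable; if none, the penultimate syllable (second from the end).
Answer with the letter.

Rule A → syllable 1 ✓.
Rule B → syllable 2 (observed: 1).
Rule C → syllable 4 (observed: 1).

A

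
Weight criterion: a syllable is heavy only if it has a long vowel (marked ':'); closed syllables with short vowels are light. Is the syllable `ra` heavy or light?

light

`ra`: short vowel, open (no coda). Short vowel → light.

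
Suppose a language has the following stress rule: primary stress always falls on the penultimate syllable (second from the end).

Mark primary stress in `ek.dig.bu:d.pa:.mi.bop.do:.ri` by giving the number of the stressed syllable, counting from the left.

The word has 8 syllables; the penultimate syllable (second from the end) is syllable 7 (do:).
Primary stress: syllable 7 → ek.dig.bu:d.pa:.mi.bop.ˈdo:.ri.

7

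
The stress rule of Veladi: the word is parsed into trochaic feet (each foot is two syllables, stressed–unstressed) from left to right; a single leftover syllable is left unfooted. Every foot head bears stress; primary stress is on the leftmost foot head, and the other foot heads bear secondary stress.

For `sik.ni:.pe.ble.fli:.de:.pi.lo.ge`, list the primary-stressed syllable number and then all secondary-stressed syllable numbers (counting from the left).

Parse left to right into trochaic (ˈσσ) feet: (ˈsik.ni:) (ˈpe.ble) (ˈfli:.de:) (ˈpi.lo) ge. Syllable 9 is left unfooted.
Foot heads (stressed positions): 1, 3, 5, 7.
End Rule Leftmost: primary stress on the leftmost head = syllable 1.
Secondary stress on 3, 5, 7: ˈsik.ni:.ˌpe.ble.ˌfli:.de:.ˌpi.lo.ge.

primary 1, secondary 3, 5, 7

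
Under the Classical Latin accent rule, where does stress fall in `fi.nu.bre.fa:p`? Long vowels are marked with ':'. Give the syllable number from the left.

2

Classical Latin: stress the penult if heavy (long vowel or closed), else the antepenult.
Weights: 2 nu L, 3 bre L, 4 fa:p H.
The penult (syllable 3, bre) is light, so stress falls on the antepenult (syllable 2, nu).
Stress on syllable 2: fi.ˈnu.bre.fa:p.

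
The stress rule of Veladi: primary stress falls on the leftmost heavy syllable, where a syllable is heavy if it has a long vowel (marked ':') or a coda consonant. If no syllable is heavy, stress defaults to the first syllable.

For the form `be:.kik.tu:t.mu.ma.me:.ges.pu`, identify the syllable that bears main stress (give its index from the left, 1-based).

Weights: 1 be: H, 2 kik H, 3 tu:t H, 4 mu L, 5 ma L, 6 me: H, 7 ges H, 8 pu L.
Heavy syllables in the domain: 1, 2, 3, 6, 7. The leftmost is syllable 1 (be:).
Primary stress: syllable 1 → ˈbe:.kik.tu:t.mu.ma.me:.ges.pu.

1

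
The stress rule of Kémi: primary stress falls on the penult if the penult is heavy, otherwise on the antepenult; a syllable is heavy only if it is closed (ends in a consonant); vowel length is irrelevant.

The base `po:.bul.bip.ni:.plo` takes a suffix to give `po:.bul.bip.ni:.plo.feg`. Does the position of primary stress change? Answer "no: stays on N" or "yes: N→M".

yes: 3→4

Base `po:.bul.bip.ni:.plo` (5 syllables):
  Weights: 3 bip H, 4 ni: L, 5 plo L.
  The penult (syllable 4, ni:) is light, so stress falls on the antepenult (syllable 3, bip).
  → primary stress on syllable 3.
Suffixed `po:.bul.bip.ni:.plo.feg` (6 syllables):
  Weights: 4 ni: L, 5 plo L, 6 feg H.
  The penult (syllable 5, plo) is light, so stress falls on the antepenult (syllable 4, ni:).
  → primary stress on syllable 4.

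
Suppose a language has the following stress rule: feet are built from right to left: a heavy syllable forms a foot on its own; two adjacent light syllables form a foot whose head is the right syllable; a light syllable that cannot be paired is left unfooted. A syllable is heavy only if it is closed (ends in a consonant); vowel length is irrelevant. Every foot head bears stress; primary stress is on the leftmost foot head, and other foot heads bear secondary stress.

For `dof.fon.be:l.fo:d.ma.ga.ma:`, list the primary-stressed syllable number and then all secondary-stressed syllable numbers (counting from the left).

Weights: 1 dof H, 2 fon H, 3 be:l H, 4 fo:d H, 5 ma L, 6 ga L, 7 ma: L.
Parse right to left (heavy = foot alone; LL = one foot; stranded L unfooted): (ˈdof) (ˈfon) (ˈbe:l) (ˈfo:d) ma (ga.ˈma:).
Foot heads: 1, 2, 3, 4, 7.
Primary stress on the leftmost head = syllable 1.
Secondary stress on 2, 3, 4, 7: ˈdof.ˌfon.ˌbe:l.ˌfo:d.ma.ga.ˌma:.

primary 1, secondary 2, 3, 4, 7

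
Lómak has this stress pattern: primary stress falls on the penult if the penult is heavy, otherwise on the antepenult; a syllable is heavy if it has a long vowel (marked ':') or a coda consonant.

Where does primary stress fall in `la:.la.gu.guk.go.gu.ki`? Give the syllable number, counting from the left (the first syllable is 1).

Weights: 5 go L, 6 gu L, 7 ki L.
The penult (syllable 6, gu) is light, so stress falls on the antepenult (syllable 5, go).
Primary stress: syllable 5 → la:.la.gu.guk.ˈgo.gu.ki.

5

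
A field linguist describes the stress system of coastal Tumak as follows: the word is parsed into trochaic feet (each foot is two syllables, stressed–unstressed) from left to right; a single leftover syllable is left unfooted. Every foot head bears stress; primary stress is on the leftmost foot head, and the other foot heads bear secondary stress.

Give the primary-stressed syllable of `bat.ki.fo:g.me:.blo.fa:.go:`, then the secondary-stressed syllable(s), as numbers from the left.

Parse left to right into trochaic (ˈσσ) feet: (ˈbat.ki) (ˈfo:g.me:) (ˈblo.fa:) go:. Syllable 7 is left unfooted.
Foot heads (stressed positions): 1, 3, 5.
End Rule Leftmost: primary stress on the leftmost head = syllable 1.
Secondary stress on 3, 5: ˈbat.ki.ˌfo:g.me:.ˌblo.fa:.go:.

primary 1, secondary 3, 5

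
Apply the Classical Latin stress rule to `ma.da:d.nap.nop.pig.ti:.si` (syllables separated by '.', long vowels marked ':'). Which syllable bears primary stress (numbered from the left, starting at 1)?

6

Classical Latin: stress the penult if heavy (long vowel or closed), else the antepenult.
Weights: 5 pig H, 6 ti: H, 7 si L.
The penult (syllable 6, ti:) is heavy, so it takes stress.
Stress on syllable 6: ma.da:d.nap.nop.pig.ˈti:.si.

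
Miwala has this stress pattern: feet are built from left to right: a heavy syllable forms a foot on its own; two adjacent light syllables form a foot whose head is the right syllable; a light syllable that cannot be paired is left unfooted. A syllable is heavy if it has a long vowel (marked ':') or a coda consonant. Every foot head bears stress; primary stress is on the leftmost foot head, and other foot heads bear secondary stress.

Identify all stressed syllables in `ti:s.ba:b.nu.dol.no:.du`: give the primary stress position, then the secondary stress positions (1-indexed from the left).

primary 1, secondary 2, 4, 5

Weights: 1 ti:s H, 2 ba:b H, 3 nu L, 4 dol H, 5 no: H, 6 du L.
Parse left to right (heavy = foot alone; LL = one foot; stranded L unfooted): (ˈti:s) (ˈba:b) nu (ˈdol) (ˈno:) du.
Foot heads: 1, 2, 4, 5.
Primary stress on the leftmost head = syllable 1.
Secondary stress on 2, 4, 5: ˈti:s.ˌba:b.nu.ˌdol.ˌno:.du.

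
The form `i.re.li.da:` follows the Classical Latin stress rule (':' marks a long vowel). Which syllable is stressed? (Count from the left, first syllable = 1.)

Classical Latin: stress the penult if heavy (long vowel or closed), else the antepenult.
Weights: 2 re L, 3 li L, 4 da: H.
The penult (syllable 3, li) is light, so stress falls on the antepenult (syllable 2, re).
Stress on syllable 2: i.ˈre.li.da:.

2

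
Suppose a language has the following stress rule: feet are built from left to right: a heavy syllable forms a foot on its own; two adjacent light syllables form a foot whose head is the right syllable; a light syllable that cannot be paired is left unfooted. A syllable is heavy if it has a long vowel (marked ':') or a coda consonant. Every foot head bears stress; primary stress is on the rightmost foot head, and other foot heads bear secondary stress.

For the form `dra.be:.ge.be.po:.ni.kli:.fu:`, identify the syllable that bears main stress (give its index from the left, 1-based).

Weights: 1 dra L, 2 be: H, 3 ge L, 4 be L, 5 po: H, 6 ni L, 7 kli: H, 8 fu: H.
Parse left to right (heavy = foot alone; LL = one foot; stranded L unfooted): dra (ˈbe:) (ge.ˈbe) (ˈpo:) ni (ˈkli:) (ˈfu:).
Foot heads: 2, 4, 5, 7, 8.
Primary stress on the rightmost head = syllable 8.
Primary stress: syllable 8 → dra.be:.ge.be.po:.ni.kli:.ˈfu:.

8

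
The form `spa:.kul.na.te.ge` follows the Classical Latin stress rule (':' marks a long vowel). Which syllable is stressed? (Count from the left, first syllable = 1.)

Classical Latin: stress the penult if heavy (long vowel or closed), else the antepenult.
Weights: 3 na L, 4 te L, 5 ge L.
The penult (syllable 4, te) is light, so stress falls on the antepenult (syllable 3, na).
Stress on syllable 3: spa:.kul.ˈna.te.ge.

3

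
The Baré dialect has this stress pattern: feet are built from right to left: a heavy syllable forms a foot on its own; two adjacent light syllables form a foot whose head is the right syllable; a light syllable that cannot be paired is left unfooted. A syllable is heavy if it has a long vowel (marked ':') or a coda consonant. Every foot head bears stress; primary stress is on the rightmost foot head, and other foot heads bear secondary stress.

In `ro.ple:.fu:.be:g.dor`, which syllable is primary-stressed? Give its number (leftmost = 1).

5

Weights: 1 ro L, 2 ple: H, 3 fu: H, 4 be:g H, 5 dor H.
Parse right to left (heavy = foot alone; LL = one foot; stranded L unfooted): ro (ˈple:) (ˈfu:) (ˈbe:g) (ˈdor).
Foot heads: 2, 3, 4, 5.
Primary stress on the rightmost head = syllable 5.
Primary stress: syllable 5 → ro.ple:.fu:.be:g.ˈdor.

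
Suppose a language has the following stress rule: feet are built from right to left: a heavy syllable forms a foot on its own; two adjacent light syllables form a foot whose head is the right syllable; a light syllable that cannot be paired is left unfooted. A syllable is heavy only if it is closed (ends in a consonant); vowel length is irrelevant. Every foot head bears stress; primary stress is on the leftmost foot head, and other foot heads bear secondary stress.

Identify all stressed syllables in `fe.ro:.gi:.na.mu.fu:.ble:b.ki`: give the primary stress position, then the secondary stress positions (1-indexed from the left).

primary 2, secondary 4, 6, 7

Weights: 1 fe L, 2 ro: L, 3 gi: L, 4 na L, 5 mu L, 6 fu: L, 7 ble:b H, 8 ki L.
Parse right to left (heavy = foot alone; LL = one foot; stranded L unfooted): (fe.ˈro:) (gi:.ˈna) (mu.ˈfu:) (ˈble:b) ki.
Foot heads: 2, 4, 6, 7.
Primary stress on the leftmost head = syllable 2.
Secondary stress on 4, 6, 7: fe.ˈro:.gi:.ˌna.mu.ˌfu:.ˌble:b.ki.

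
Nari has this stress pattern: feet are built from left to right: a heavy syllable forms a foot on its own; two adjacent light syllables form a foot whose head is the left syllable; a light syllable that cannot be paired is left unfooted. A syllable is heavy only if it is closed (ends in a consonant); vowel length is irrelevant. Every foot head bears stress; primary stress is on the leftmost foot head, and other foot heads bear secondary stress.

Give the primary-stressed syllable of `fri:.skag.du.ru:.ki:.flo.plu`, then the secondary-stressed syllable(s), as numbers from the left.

Weights: 1 fri: L, 2 skag H, 3 du L, 4 ru: L, 5 ki: L, 6 flo L, 7 plu L.
Parse left to right (heavy = foot alone; LL = one foot; stranded L unfooted): fri: (ˈskag) (ˈdu.ru:) (ˈki:.flo) plu.
Foot heads: 2, 3, 5.
Primary stress on the leftmost head = syllable 2.
Secondary stress on 3, 5: fri:.ˈskag.ˌdu.ru:.ˌki:.flo.plu.

primary 2, secondary 3, 5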